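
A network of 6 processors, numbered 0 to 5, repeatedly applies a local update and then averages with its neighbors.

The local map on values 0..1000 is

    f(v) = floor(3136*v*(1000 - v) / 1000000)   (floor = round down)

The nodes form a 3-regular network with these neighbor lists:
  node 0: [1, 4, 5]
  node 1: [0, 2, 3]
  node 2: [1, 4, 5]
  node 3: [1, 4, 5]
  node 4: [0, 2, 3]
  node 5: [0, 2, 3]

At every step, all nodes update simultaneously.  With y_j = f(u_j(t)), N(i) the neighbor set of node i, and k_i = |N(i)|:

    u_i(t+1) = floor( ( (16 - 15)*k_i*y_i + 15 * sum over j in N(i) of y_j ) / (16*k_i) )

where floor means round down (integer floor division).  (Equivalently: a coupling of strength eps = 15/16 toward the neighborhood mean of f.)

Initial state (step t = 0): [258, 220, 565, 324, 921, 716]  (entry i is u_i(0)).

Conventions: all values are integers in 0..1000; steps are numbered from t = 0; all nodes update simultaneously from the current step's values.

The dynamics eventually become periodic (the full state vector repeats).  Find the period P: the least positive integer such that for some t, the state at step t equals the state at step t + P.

Answer: 2
Key observation: The state at step 20, [778, 778, 778, 778, 778, 778], reappears at step 22 — and no state repeats earlier — so the cycle the system enters has period 2.

Derivation:
t=0: [258, 220, 565, 324, 921, 716]
t=1: [475, 676, 486, 481, 656, 682]
t=2: [696, 776, 696, 696, 777, 775]
t=3: [552, 655, 552, 552, 655, 655]
t=4: [712, 770, 712, 712, 770, 770]
t=5: [560, 637, 560, 560, 637, 637]
t=6: [727, 769, 727, 727, 769, 769]
t=7: [561, 617, 561, 561, 617, 617]
t=8: [742, 770, 742, 742, 770, 770]
t=9: [557, 597, 557, 557, 597, 597]
t=10: [755, 771, 755, 755, 771, 771]
t=11: [554, 578, 554, 554, 578, 578]
t=12: [764, 773, 764, 764, 773, 773]
t=13: [550, 564, 550, 550, 564, 564]
t=14: [771, 775, 771, 771, 775, 775]
t=15: [546, 552, 546, 546, 552, 552]
t=16: [775, 776, 775, 775, 776, 776]
t=17: [545, 545, 545, 545, 545, 545]
t=18: [777, 777, 777, 777, 777, 777]
t=19: [543, 543, 543, 543, 543, 543]
t=20: [778, 778, 778, 778, 778, 778]
t=21: [541, 541, 541, 541, 541, 541]
t=22: [778, 778, 778, 778, 778, 778]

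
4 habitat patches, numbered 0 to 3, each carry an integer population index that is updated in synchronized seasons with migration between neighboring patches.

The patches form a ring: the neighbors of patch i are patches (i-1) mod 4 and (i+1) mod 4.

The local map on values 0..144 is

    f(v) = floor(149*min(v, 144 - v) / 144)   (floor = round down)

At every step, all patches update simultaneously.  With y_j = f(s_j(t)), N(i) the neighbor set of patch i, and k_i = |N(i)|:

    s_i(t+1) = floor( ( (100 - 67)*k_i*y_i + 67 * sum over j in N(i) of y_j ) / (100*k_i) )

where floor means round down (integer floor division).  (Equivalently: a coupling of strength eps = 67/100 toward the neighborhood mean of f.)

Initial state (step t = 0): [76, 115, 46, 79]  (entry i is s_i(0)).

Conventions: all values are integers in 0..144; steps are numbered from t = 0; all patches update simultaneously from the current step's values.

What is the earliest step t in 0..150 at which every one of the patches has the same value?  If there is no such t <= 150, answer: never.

Simulating step by step:
t=0: [76, 115, 46, 79]  (not all equal)
t=1: [55, 49, 48, 61]  (not all equal)
t=2: [56, 51, 54, 55]  (not all equal)
t=3: [54, 54, 54, 56]  (not all equal)
t=4: [55, 55, 55, 55]  (all equal)

Answer: 4
Key observation: Synchronization is absorbing here: once all patches are equal they stay equal, and step 4 is the first all-equal step.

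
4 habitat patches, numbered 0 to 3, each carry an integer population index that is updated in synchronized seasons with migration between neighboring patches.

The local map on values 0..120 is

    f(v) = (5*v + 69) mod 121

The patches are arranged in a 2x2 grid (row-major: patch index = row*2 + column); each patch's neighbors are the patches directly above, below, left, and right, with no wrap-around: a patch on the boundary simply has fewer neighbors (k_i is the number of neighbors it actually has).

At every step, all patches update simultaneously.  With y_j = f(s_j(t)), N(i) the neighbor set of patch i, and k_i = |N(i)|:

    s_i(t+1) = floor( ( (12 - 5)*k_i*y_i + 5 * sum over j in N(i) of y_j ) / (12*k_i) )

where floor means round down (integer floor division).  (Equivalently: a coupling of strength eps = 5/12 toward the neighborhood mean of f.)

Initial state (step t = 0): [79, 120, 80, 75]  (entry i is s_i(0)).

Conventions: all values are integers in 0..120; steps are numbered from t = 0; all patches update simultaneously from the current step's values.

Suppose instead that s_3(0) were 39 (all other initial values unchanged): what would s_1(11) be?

Simulating step by step:
t=0: [79, 120, 80, 39]
t=1: [94, 62, 87, 48]
t=2: [39, 34, 37, 46]
t=3: [39, 85, 23, 60]
t=4: [28, 11, 42, 18]
t=5: [59, 28, 47, 30]
t=6: [31, 71, 56, 88]
t=7: [95, 62, 89, 49]
t=8: [44, 36, 45, 51]
t=9: [39, 30, 57, 60]
t=10: [56, 63, 71, 47]
t=11: [79, 47, 70, 53]

Answer: s_1(11) = 47
Key observation: This trace re-runs the system from the modified initial state.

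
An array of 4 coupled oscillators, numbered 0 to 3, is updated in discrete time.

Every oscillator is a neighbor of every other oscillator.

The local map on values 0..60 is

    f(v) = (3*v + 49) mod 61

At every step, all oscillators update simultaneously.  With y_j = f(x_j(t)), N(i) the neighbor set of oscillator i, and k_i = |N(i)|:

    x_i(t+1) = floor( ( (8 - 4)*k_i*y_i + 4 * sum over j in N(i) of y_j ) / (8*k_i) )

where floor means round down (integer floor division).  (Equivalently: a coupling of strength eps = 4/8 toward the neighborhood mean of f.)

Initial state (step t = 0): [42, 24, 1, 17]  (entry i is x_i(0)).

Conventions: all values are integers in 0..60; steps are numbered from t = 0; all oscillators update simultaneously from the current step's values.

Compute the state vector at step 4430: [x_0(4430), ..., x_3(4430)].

Answer: [44, 28, 44, 42]
Key observation: The state at step 28, [50, 34, 50, 48], reappears at step 35: the system is in a cycle of period 7 from step 28 on.  Therefore the state at step 4430 equals the state at step 28 + ((4430 - 28) mod 7) = 34, which is [44, 28, 44, 42].

Derivation:
t=0: [42, 24, 1, 17]
t=1: [51, 54, 51, 47]
t=2: [18, 21, 18, 14]
t=3: [41, 44, 41, 37]
t=4: [49, 52, 49, 45]
t=5: [12, 15, 12, 8]
t=6: [23, 26, 23, 19]
t=7: [46, 29, 46, 42]
t=8: [13, 17, 13, 30]
t=9: [27, 31, 27, 24]
t=10: [18, 22, 18, 36]
t=11: [42, 46, 42, 40]
t=12: [43, 27, 43, 41]
t=13: [47, 31, 47, 45]
t=14: [8, 12, 8, 6]
t=15: [13, 17, 13, 11]
t=16: [28, 32, 28, 26]
t=17: [12, 16, 12, 10]
t=18: [25, 29, 25, 23]
t=19: [13, 17, 13, 31]
t=20: [27, 31, 27, 25]
t=21: [9, 13, 9, 7]
t=22: [16, 20, 16, 14]
t=23: [37, 41, 37, 35]
t=24: [39, 43, 39, 37]
t=25: [45, 49, 45, 43]
t=26: [12, 16, 12, 30]
t=27: [24, 28, 24, 22]
t=28: [50, 34, 50, 48]
t=29: [17, 21, 17, 15]
t=30: [40, 44, 40, 38]
t=31: [48, 52, 48, 46]
t=32: [11, 15, 11, 9]
t=33: [22, 26, 22, 20]
t=34: [44, 28, 44, 42]
t=35: [50, 34, 50, 48]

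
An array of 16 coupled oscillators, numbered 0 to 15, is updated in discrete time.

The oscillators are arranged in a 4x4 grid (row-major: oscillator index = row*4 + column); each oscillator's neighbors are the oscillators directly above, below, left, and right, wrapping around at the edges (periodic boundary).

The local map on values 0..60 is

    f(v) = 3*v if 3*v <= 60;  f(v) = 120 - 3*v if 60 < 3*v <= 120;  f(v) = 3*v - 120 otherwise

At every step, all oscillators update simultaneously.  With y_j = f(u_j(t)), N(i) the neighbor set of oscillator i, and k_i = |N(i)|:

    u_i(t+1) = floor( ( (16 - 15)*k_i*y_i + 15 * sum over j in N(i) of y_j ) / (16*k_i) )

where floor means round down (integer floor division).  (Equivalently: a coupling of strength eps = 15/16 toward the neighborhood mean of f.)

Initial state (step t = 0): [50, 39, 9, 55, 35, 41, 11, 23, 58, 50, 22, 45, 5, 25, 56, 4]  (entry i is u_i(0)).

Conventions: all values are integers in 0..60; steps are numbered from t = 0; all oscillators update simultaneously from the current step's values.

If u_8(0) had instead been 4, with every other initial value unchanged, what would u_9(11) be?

Answer: u_9(11) = 36
Key observation: This trace re-runs the system from the modified initial state.

Derivation:
t=0: [50, 39, 9, 55, 35, 41, 11, 23, 4, 50, 22, 45, 5, 25, 56, 4]
t=1: [20, 24, 31, 30, 23, 19, 33, 28, 18, 28, 32, 31, 24, 25, 35, 29]
t=2: [45, 47, 28, 38, 51, 40, 35, 32, 41, 44, 24, 36, 48, 37, 31, 30]
t=3: [20, 15, 18, 24, 11, 18, 26, 16, 19, 14, 18, 25, 14, 20, 30, 18]
t=4: [43, 56, 42, 53, 53, 41, 51, 42, 41, 55, 40, 52, 56, 41, 53, 42]
t=5: [41, 7, 37, 8, 7, 38, 5, 34, 39, 4, 35, 5, 7, 42, 5, 38]
t=6: [20, 6, 18, 9, 8, 16, 12, 18, 16, 7, 14, 10, 5, 16, 9, 17]
t=7: [23, 50, 28, 53, 50, 26, 48, 30, 24, 44, 29, 47, 49, 21, 47, 26]
t=8: [32, 45, 28, 39, 41, 25, 34, 28, 24, 42, 20, 37, 48, 24, 40, 27]
t=9: [12, 36, 10, 31, 36, 12, 42, 9, 12, 47, 11, 43, 38, 13, 42, 10]
t=10: [15, 33, 13, 30, 32, 14, 29, 14, 13, 35, 11, 30, 33, 12, 31, 13]
t=11: [25, 39, 28, 40, 40, 24, 38, 30, 23, 36, 26, 37, 38, 21, 36, 27]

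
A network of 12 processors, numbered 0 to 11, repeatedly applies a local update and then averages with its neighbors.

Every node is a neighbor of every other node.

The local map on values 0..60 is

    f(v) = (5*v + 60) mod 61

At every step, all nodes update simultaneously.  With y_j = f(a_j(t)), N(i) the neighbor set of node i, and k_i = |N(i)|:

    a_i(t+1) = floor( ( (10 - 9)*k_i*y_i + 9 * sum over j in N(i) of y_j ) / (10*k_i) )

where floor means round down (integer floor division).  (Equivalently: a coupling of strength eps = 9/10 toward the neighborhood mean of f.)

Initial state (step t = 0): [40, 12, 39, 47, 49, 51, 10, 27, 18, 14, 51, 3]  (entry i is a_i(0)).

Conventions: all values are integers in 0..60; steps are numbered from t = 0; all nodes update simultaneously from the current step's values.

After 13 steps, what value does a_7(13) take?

Simulating step by step:
t=0: [40, 12, 39, 47, 49, 51, 10, 27, 18, 14, 51, 3]
t=1: [22, 23, 22, 22, 21, 22, 22, 22, 22, 22, 22, 22]
t=2: [48, 48, 48, 48, 47, 48, 48, 48, 48, 48, 48, 48]
t=3: [55, 55, 55, 55, 55, 55, 55, 55, 55, 55, 55, 55]
t=4: [30, 30, 30, 30, 30, 30, 30, 30, 30, 30, 30, 30]
t=5: [27, 27, 27, 27, 27, 27, 27, 27, 27, 27, 27, 27]
t=6: [12, 12, 12, 12, 12, 12, 12, 12, 12, 12, 12, 12]
t=7: [59, 59, 59, 59, 59, 59, 59, 59, 59, 59, 59, 59]
t=8: [50, 50, 50, 50, 50, 50, 50, 50, 50, 50, 50, 50]
t=9: [5, 5, 5, 5, 5, 5, 5, 5, 5, 5, 5, 5]
t=10: [24, 24, 24, 24, 24, 24, 24, 24, 24, 24, 24, 24]
t=11: [58, 58, 58, 58, 58, 58, 58, 58, 58, 58, 58, 58]
t=12: [45, 45, 45, 45, 45, 45, 45, 45, 45, 45, 45, 45]
t=13: [41, 41, 41, 41, 41, 41, 41, 41, 41, 41, 41, 41]

Answer: a_7(13) = 41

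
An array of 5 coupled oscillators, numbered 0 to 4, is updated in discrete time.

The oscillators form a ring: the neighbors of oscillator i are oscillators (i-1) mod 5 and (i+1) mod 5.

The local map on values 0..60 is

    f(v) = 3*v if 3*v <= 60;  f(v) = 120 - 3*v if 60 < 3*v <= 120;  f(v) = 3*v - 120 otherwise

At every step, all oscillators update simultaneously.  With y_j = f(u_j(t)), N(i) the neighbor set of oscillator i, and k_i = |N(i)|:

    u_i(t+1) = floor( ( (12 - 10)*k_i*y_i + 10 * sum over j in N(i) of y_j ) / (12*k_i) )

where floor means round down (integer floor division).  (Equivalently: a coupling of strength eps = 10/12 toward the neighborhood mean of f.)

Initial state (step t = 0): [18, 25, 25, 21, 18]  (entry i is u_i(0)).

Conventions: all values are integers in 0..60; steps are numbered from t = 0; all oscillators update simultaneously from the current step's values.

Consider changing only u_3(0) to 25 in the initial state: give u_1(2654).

Simulating step by step:
t=0: [18, 25, 25, 25, 18]
t=1: [50, 48, 45, 48, 50]
t=2: [27, 22, 22, 22, 27]
t=3: [45, 47, 54, 47, 45]
t=4: [17, 27, 24, 27, 17]
t=5: [46, 47, 40, 47, 46]
t=6: [19, 11, 17, 11, 19]
t=7: [47, 50, 36, 50, 47]
t=8: [24, 18, 27, 18, 24]
t=9: [50, 45, 51, 45, 50]
t=10: [23, 28, 18, 28, 23]
t=11: [44, 49, 39, 49, 44]
t=12: [18, 10, 23, 10, 18]
t=13: [44, 48, 33, 48, 44]
t=14: [17, 17, 23, 17, 17]
t=15: [51, 51, 51, 51, 51]
t=16: [33, 33, 33, 33, 33]
t=17: [21, 21, 21, 21, 21]
t=18: [57, 57, 57, 57, 57]
t=19: [51, 51, 51, 51, 51]

Answer: u_1(2654) = 57
Key observation: The state at step 15, [51, 51, 51, 51, 51], reappears at step 19: the system is in a cycle of period 4 from step 15 on.  Therefore the state at step 2654 equals the state at step 15 + ((2654 - 15) mod 4) = 18, which is [57, 57, 57, 57, 57].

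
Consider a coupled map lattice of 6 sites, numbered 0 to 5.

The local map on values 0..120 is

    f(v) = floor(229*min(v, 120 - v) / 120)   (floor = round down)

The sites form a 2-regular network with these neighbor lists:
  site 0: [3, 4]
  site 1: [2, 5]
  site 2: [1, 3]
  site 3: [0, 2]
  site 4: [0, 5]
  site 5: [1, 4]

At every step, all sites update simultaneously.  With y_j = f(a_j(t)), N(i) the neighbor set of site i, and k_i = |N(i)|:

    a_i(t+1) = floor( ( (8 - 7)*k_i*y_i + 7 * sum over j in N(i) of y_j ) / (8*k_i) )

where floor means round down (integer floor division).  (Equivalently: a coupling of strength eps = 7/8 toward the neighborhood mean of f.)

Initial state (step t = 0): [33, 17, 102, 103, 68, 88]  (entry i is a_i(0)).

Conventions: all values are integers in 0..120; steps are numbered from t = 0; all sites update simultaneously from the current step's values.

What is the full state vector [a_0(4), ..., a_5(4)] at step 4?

Simulating step by step:
t=0: [33, 17, 102, 103, 68, 88]
t=1: [65, 45, 32, 46, 66, 64]
t=2: [96, 83, 82, 83, 104, 95]
t=3: [49, 60, 70, 59, 44, 49]
t=4: [96, 96, 110, 96, 91, 97]

Answer: [96, 96, 110, 96, 91, 97]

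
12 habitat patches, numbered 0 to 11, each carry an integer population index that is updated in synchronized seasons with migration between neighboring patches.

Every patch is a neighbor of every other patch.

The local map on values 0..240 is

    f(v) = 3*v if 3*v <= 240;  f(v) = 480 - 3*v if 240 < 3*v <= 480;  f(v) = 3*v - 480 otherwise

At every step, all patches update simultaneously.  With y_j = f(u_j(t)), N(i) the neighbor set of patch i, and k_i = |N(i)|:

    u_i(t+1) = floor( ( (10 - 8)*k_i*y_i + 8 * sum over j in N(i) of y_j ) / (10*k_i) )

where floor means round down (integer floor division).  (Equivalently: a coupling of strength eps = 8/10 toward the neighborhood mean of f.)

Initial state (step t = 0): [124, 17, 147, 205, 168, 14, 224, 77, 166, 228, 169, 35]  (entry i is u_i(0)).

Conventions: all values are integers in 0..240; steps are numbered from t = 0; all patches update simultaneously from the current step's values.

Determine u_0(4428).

Answer: u_0(4428) = 180
Key observation: The state at step 6, [180, 180, 180, 180, 180, 180, 180, 180, 180, 180, 180, 180], reappears at step 8: the system is in a cycle of period 2 from step 6 on.  Therefore the state at step 4428 equals the state at step 6 + ((4428 - 6) mod 2) = 6, which is [180, 180, 180, 180, 180, 180, 180, 180, 180, 180, 180, 180].

Derivation:
t=0: [124, 17, 147, 205, 168, 14, 224, 77, 166, 228, 169, 35]
t=1: [99, 92, 90, 102, 88, 90, 109, 114, 87, 111, 88, 98]
t=2: [187, 190, 190, 186, 191, 190, 183, 181, 191, 182, 191, 187]
t=3: [82, 83, 83, 81, 83, 83, 80, 79, 83, 80, 83, 82]
t=4: [234, 233, 233, 234, 233, 233, 234, 234, 233, 234, 233, 234]
t=5: [220, 220, 220, 220, 220, 220, 220, 220, 220, 220, 220, 220]
t=6: [180, 180, 180, 180, 180, 180, 180, 180, 180, 180, 180, 180]
t=7: [60, 60, 60, 60, 60, 60, 60, 60, 60, 60, 60, 60]
t=8: [180, 180, 180, 180, 180, 180, 180, 180, 180, 180, 180, 180]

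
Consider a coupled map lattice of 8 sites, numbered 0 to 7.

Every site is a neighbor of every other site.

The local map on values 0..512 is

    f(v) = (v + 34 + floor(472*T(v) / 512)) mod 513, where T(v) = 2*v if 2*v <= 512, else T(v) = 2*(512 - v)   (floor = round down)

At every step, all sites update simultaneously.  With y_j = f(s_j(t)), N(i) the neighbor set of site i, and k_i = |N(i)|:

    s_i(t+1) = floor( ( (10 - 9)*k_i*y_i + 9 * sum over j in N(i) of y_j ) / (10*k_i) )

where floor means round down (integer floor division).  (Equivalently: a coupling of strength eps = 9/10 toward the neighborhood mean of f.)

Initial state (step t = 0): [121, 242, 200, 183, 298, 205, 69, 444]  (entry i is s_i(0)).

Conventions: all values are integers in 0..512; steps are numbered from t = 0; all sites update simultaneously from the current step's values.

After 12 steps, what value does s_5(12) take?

Answer: s_5(12) = 275

Derivation:
t=0: [121, 242, 200, 183, 298, 205, 69, 444]
t=1: [163, 167, 171, 172, 167, 171, 167, 171]
t=2: [249, 249, 263, 263, 249, 263, 249, 263]
t=3: [236, 236, 235, 235, 236, 235, 236, 235]
t=4: [190, 190, 190, 190, 190, 190, 190, 190]
t=5: [61, 61, 61, 61, 61, 61, 61, 61]
t=6: [207, 207, 207, 207, 207, 207, 207, 207]
t=7: [109, 109, 109, 109, 109, 109, 109, 109]
t=8: [343, 343, 343, 343, 343, 343, 343, 343]
t=9: [175, 175, 175, 175, 175, 175, 175, 175]
t=10: [18, 18, 18, 18, 18, 18, 18, 18]
t=11: [85, 85, 85, 85, 85, 85, 85, 85]
t=12: [275, 275, 275, 275, 275, 275, 275, 275]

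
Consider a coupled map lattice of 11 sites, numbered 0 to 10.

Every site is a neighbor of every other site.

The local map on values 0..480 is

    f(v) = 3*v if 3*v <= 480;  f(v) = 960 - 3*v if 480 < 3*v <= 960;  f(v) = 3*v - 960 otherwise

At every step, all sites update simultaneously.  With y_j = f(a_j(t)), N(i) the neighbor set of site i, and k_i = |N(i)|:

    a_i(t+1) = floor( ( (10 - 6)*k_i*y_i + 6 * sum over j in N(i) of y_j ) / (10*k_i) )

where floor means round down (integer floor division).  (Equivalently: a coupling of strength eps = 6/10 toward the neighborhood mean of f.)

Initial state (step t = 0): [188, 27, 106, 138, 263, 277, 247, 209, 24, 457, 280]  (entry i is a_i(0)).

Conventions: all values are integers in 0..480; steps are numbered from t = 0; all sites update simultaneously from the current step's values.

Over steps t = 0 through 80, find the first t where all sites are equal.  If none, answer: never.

Answer: never
Key observation: The state at step 22 reappears at step 26 — the system is in a cycle of period 4 from step 22 on.  No step 0..26 is synchronized, and the cycle repeats forever, so no step up to 80 (or ever) has all sites equal.

Derivation:
t=0: [188, 27, 106, 138, 263, 277, 247, 209, 24, 457, 280]  (not all equal)
t=1: [294, 187, 267, 300, 217, 203, 234, 273, 184, 299, 200]  (not all equal)
t=2: [181, 290, 209, 175, 260, 274, 242, 203, 293, 176, 277]  (not all equal)
t=3: [310, 199, 282, 317, 230, 216, 248, 288, 196, 316, 213]  (not all equal)
t=4: [137, 250, 165, 129, 218, 232, 200, 159, 253, 130, 236]  (not all equal)
t=5: [363, 294, 381, 354, 327, 313, 345, 385, 291, 355, 309]  (not all equal)
t=6: [105, 88, 123, 96, 68, 68, 87, 128, 91, 97, 72]  (not all equal)
t=7: [291, 273, 309, 282, 253, 253, 272, 314, 276, 283, 257]  (not all equal)
t=8: [111, 130, 93, 121, 150, 150, 131, 88, 127, 120, 146]  (not all equal)
t=9: [359, 378, 340, 369, 399, 399, 379, 335, 375, 368, 394]  (not all equal)
t=10: [143, 162, 123, 153, 184, 184, 163, 118, 159, 152, 178]  (not all equal)
t=11: [429, 445, 409, 439, 422, 422, 444, 404, 446, 438, 428]  (not all equal)
t=12: [328, 344, 307, 338, 321, 321, 343, 302, 345, 337, 327]  (not all equal)
t=13: [36, 52, 41, 46, 28, 28, 51, 46, 53, 45, 35]  (not all equal)
t=14: [119, 136, 124, 129, 111, 111, 135, 129, 137, 128, 118]  (not all equal)
t=15: [369, 386, 374, 379, 361, 361, 385, 379, 387, 378, 368]  (not all equal)
t=16: [159, 176, 164, 169, 151, 151, 175, 169, 177, 168, 158]  (not all equal)
t=17: [461, 445, 458, 453, 453, 453, 446, 453, 444, 454, 460]  (not all equal)
t=18: [406, 390, 403, 398, 398, 398, 391, 398, 389, 399, 405]  (not all equal)
t=19: [241, 225, 238, 233, 233, 233, 226, 233, 224, 234, 240]  (not all equal)
t=20: [253, 269, 256, 261, 261, 261, 268, 261, 270, 260, 254]  (not all equal)
t=21: [184, 168, 181, 176, 176, 176, 169, 176, 167, 177, 183]  (not all equal)
t=22: [424, 440, 427, 432, 432, 432, 439, 432, 441, 431, 425]  (not all equal)
t=23: [328, 344, 331, 336, 336, 336, 343, 336, 345, 335, 329]  (not all equal)
t=24: [40, 56, 43, 48, 48, 48, 55, 48, 57, 47, 41]  (not all equal)
t=25: [136, 152, 139, 144, 144, 144, 151, 144, 153, 143, 137]  (not all equal)
t=26: [424, 440, 427, 432, 432, 432, 439, 432, 441, 431, 425]  (not all equal)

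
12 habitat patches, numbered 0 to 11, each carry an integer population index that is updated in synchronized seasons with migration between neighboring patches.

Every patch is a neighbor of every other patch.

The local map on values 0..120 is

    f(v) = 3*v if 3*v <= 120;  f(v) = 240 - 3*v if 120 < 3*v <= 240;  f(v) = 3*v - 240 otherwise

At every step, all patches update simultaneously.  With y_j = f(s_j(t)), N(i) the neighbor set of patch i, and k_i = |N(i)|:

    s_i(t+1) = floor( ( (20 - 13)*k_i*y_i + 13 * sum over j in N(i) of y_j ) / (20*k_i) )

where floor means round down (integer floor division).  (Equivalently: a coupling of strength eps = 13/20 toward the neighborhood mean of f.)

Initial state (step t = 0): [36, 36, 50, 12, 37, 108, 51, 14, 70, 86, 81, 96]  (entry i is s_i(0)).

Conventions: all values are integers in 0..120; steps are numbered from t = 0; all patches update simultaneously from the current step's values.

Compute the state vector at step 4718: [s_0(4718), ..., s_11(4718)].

Answer: [27, 27, 28, 26, 28, 29, 28, 27, 26, 26, 28, 28]
Key observation: The state at step 11, [81, 81, 82, 80, 82, 83, 82, 81, 80, 80, 82, 82], reappears at step 15: the system is in a cycle of period 4 from step 11 on.  Therefore the state at step 4718 equals the state at step 11 + ((4718 - 11) mod 4) = 14, which is [27, 27, 28, 26, 28, 29, 28, 27, 26, 26, 28, 28].

Derivation:
t=0: [36, 36, 50, 12, 37, 108, 51, 14, 70, 86, 81, 96]
t=1: [76, 76, 71, 55, 77, 69, 70, 57, 53, 50, 46, 59]
t=2: [39, 39, 43, 57, 38, 45, 44, 55, 59, 61, 65, 53]
t=3: [96, 96, 95, 82, 95, 93, 94, 84, 81, 79, 75, 86]
t=4: [33, 33, 32, 20, 32, 30, 31, 22, 20, 20, 23, 24]
t=5: [85, 85, 84, 74, 84, 82, 83, 75, 74, 74, 76, 77]
t=6: [13, 13, 12, 14, 12, 11, 12, 13, 14, 14, 12, 12]
t=7: [38, 38, 37, 39, 37, 36, 37, 38, 39, 39, 37, 37]
t=8: [113, 113, 112, 114, 112, 111, 112, 113, 114, 114, 112, 112]
t=9: [98, 98, 97, 99, 97, 96, 97, 98, 99, 99, 97, 97]
t=10: [53, 53, 52, 54, 52, 51, 52, 53, 54, 54, 52, 52]
t=11: [81, 81, 82, 80, 82, 83, 82, 81, 80, 80, 82, 82]
t=12: [3, 3, 4, 2, 4, 5, 4, 3, 2, 2, 4, 4]
t=13: [9, 9, 10, 8, 10, 11, 10, 9, 8, 8, 10, 10]
t=14: [27, 27, 28, 26, 28, 29, 28, 27, 26, 26, 28, 28]
t=15: [81, 81, 82, 80, 82, 83, 82, 81, 80, 80, 82, 82]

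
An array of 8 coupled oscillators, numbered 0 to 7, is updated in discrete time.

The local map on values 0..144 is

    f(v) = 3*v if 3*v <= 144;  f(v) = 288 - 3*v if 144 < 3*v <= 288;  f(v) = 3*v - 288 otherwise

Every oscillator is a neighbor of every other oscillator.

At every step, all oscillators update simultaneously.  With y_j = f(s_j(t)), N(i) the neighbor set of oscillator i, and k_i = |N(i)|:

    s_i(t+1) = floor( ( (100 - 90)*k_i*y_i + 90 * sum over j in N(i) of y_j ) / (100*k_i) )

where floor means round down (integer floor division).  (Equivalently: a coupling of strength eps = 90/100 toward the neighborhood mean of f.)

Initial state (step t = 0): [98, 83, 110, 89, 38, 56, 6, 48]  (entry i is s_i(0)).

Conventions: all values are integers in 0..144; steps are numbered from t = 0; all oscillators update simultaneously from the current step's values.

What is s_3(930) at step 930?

Simulating step by step:
t=0: [98, 83, 110, 89, 38, 56, 6, 48]
t=1: [64, 63, 63, 64, 61, 61, 64, 60]
t=2: [100, 100, 100, 100, 100, 100, 100, 100]
t=3: [12, 12, 12, 12, 12, 12, 12, 12]
t=4: [36, 36, 36, 36, 36, 36, 36, 36]
t=5: [108, 108, 108, 108, 108, 108, 108, 108]
t=6: [36, 36, 36, 36, 36, 36, 36, 36]

Answer: s_3(930) = 36
Key observation: The state at step 4, [36, 36, 36, 36, 36, 36, 36, 36], reappears at step 6: the system is in a cycle of period 2 from step 4 on.  Therefore the state at step 930 equals the state at step 4 + ((930 - 4) mod 2) = 4, which is [36, 36, 36, 36, 36, 36, 36, 36].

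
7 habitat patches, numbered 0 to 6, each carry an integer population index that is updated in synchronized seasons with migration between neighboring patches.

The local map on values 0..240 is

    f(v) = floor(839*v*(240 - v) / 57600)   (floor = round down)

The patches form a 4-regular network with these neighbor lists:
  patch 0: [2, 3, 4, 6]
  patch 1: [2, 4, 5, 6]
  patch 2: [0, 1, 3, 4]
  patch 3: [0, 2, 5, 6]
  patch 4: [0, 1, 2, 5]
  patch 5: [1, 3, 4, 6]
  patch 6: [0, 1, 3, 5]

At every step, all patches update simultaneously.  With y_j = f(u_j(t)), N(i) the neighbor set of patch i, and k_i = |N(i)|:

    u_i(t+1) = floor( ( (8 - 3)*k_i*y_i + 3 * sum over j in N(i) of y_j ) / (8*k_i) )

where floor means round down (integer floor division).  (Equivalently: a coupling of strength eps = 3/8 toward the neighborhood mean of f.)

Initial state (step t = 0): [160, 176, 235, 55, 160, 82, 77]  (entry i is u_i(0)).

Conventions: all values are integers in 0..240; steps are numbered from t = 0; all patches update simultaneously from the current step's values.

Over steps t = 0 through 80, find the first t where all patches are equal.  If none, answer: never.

Answer: 14
Key observation: Synchronization is absorbing here: once all patches are equal they stay equal, and step 14 is the first all-equal step.

Derivation:
t=0: [160, 176, 235, 55, 160, 82, 77]  (not all equal)
t=1: [166, 156, 74, 146, 168, 181, 178]  (not all equal)
t=2: [178, 181, 180, 187, 175, 164, 167]  (not all equal)
t=3: [160, 160, 156, 153, 164, 173, 170]  (not all equal)
t=4: [185, 183, 188, 187, 181, 173, 176]  (not all equal)
t=5: [149, 153, 144, 148, 153, 162, 159]  (not all equal)
t=6: [196, 192, 198, 195, 193, 187, 189]  (not all equal)
t=7: [126, 134, 124, 129, 131, 139, 137]  (not all equal)
t=8: [208, 206, 208, 207, 207, 204, 205]  (not all equal)
t=9: [97, 101, 97, 99, 99, 104, 102]  (not all equal)
t=10: [202, 204, 202, 203, 203, 205, 204]  (not all equal)
t=11: [110, 106, 110, 108, 108, 105, 106]  (not all equal)
t=12: [207, 206, 207, 207, 207, 206, 206]  (not all equal)
t=13: [99, 101, 99, 99, 99, 101, 101]  (not all equal)
t=14: [203, 203, 203, 203, 203, 203, 203]  (all equal)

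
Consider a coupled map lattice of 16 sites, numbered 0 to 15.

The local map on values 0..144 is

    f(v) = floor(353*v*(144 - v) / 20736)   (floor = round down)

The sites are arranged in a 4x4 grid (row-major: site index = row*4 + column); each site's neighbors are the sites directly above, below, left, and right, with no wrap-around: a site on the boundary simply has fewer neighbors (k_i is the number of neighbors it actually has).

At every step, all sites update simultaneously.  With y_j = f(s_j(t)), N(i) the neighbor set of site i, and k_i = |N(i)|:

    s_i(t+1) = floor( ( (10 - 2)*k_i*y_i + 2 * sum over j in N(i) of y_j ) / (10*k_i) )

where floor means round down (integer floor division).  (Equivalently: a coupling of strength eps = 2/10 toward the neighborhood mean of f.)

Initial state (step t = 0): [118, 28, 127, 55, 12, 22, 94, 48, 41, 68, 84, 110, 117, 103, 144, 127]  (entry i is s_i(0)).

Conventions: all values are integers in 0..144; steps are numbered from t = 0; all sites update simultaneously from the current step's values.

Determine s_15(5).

Answer: s_15(5) = 84

Derivation:
t=0: [118, 28, 127, 55, 12, 22, 94, 48, 41, 68, 84, 110, 117, 103, 144, 127]
t=1: [49, 52, 43, 77, 32, 48, 76, 77, 67, 83, 79, 63, 56, 66, 12, 35]
t=2: [77, 80, 75, 85, 65, 78, 85, 86, 84, 85, 83, 84, 83, 82, 36, 62]
t=3: [87, 87, 87, 85, 86, 86, 85, 84, 85, 85, 84, 85, 85, 84, 70, 83]
t=4: [84, 84, 84, 84, 84, 84, 84, 85, 84, 84, 85, 85, 85, 85, 87, 86]
t=5: [85, 85, 85, 85, 85, 85, 85, 85, 85, 85, 84, 84, 85, 84, 84, 84]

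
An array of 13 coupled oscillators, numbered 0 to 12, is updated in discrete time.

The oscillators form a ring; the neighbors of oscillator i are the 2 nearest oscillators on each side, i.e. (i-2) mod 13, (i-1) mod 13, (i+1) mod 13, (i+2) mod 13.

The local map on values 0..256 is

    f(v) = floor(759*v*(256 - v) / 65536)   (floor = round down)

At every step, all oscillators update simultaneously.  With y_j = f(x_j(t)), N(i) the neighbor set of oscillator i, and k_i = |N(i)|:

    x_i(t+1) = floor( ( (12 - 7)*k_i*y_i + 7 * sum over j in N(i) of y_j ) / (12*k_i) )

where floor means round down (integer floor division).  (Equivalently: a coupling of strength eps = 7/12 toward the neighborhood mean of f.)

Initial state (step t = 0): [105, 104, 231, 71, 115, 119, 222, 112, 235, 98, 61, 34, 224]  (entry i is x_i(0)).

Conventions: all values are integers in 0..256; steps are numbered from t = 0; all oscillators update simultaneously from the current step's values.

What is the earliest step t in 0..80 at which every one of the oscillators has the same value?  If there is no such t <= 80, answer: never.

Simulating step by step:
t=0: [105, 104, 231, 71, 115, 119, 222, 112, 235, 98, 61, 34, 224]  (not all equal)
t=1: [137, 146, 130, 154, 149, 167, 126, 152, 109, 142, 116, 121, 120]  (not all equal)
t=2: [188, 186, 186, 181, 183, 179, 184, 183, 186, 186, 187, 188, 188]  (not all equal)
t=3: [148, 150, 151, 154, 154, 156, 153, 153, 150, 150, 149, 148, 148]  (not all equal)
t=4: [184, 183, 182, 181, 181, 180, 181, 182, 183, 183, 184, 184, 184]  (not all equal)
t=5: [153, 154, 155, 156, 156, 157, 156, 155, 154, 153, 153, 153, 153]  (not all equal)
t=6: [181, 181, 180, 180, 180, 180, 180, 180, 181, 181, 181, 182, 181]  (not all equal)
t=7: [156, 157, 157, 157, 158, 158, 157, 157, 157, 156, 156, 156, 156]  (not all equal)
t=8: [180, 180, 179, 179, 179, 179, 179, 179, 180, 180, 180, 180, 180]  (not all equal)
t=9: [158, 158, 158, 158, 159, 159, 158, 158, 158, 158, 158, 158, 158]  (not all equal)
t=10: [179, 179, 178, 178, 178, 178, 178, 178, 179, 179, 179, 179, 179]  (not all equal)
t=11: [159, 159, 159, 159, 160, 160, 159, 159, 159, 159, 159, 159, 159]  (not all equal)
t=12: [178, 178, 177, 177, 177, 177, 177, 177, 178, 178, 178, 178, 178]  (not all equal)
t=13: [160, 160, 160, 160, 161, 161, 160, 160, 160, 160, 160, 160, 160]  (not all equal)
t=14: [177, 177, 177, 177, 177, 177, 177, 177, 177, 177, 177, 177, 177]  (all equal)

Answer: 14
Key observation: Synchronization is absorbing here: once all oscillators are equal they stay equal, and step 14 is the first all-equal step.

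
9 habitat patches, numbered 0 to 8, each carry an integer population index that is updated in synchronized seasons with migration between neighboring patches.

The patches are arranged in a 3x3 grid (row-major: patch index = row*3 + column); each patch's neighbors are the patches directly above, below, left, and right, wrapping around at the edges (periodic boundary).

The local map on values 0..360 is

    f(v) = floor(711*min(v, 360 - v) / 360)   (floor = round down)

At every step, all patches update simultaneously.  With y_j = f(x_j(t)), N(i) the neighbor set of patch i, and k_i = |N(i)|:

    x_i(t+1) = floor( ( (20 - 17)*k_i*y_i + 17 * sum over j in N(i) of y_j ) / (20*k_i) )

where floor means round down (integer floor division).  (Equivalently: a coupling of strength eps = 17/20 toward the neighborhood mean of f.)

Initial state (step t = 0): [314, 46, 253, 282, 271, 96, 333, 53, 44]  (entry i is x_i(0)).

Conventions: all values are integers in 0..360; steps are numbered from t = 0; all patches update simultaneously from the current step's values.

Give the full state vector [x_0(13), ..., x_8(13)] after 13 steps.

Simulating step by step:
t=0: [314, 46, 253, 282, 271, 96, 333, 53, 44]
t=1: [121, 136, 128, 130, 140, 161, 100, 101, 131]
t=2: [242, 245, 267, 256, 262, 268, 231, 242, 243]
t=3: [219, 212, 212, 213, 208, 199, 229, 227, 215]
t=4: [282, 284, 293, 288, 291, 295, 275, 280, 282]
t=5: [148, 145, 144, 145, 143, 139, 154, 152, 147]
t=6: [290, 288, 285, 287, 285, 283, 293, 291, 290]
t=7: [140, 142, 143, 142, 144, 145, 137, 139, 141]
t=8: [277, 279, 280, 279, 280, 281, 275, 277, 278]
t=9: [161, 160, 159, 160, 159, 158, 162, 161, 161]
t=10: [316, 315, 315, 315, 315, 314, 317, 316, 315]
t=11: [86, 87, 88, 87, 88, 88, 86, 86, 87]
t=12: [170, 171, 171, 171, 171, 172, 169, 170, 171]
t=13: [335, 336, 337, 336, 337, 337, 335, 335, 336]

Answer: [335, 336, 337, 336, 337, 337, 335, 335, 336]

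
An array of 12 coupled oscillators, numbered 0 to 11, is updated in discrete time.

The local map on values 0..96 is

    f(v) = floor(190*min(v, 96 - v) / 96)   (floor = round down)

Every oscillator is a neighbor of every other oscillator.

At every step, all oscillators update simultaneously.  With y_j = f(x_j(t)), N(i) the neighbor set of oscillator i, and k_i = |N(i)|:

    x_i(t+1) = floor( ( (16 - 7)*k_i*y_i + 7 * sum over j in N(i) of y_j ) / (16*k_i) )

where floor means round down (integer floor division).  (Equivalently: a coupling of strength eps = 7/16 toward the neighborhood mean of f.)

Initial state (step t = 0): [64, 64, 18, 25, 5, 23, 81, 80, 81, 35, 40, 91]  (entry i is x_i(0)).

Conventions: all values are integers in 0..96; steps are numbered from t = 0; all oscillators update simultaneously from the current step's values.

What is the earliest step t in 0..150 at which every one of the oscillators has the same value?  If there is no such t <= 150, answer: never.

Simulating step by step:
t=0: [64, 64, 18, 25, 5, 23, 81, 80, 81, 35, 40, 91]  (not all equal)
t=1: [53, 53, 38, 45, 24, 43, 35, 36, 35, 56, 61, 24]  (not all equal)
t=2: [79, 79, 73, 81, 59, 79, 70, 71, 70, 75, 70, 59]  (not all equal)
t=3: [39, 39, 45, 37, 60, 39, 49, 47, 49, 43, 49, 60]  (not all equal)
t=4: [79, 79, 85, 77, 76, 79, 88, 88, 88, 83, 88, 76]  (not all equal)
t=5: [29, 29, 23, 32, 33, 29, 20, 20, 20, 25, 20, 33]  (not all equal)
t=6: [54, 54, 47, 57, 58, 54, 44, 44, 44, 50, 44, 58]  (not all equal)
t=7: [83, 83, 88, 80, 79, 83, 85, 85, 85, 87, 85, 79]  (not all equal)
t=8: [24, 24, 19, 27, 28, 24, 22, 22, 22, 20, 22, 28]  (not all equal)
t=9: [46, 46, 41, 49, 50, 46, 44, 44, 44, 42, 44, 50]  (not all equal)
t=10: [89, 89, 84, 90, 89, 89, 87, 87, 87, 85, 87, 89]  (not all equal)
t=11: [14, 14, 19, 13, 14, 14, 16, 16, 16, 18, 16, 14]  (not all equal)
t=12: [28, 28, 33, 27, 28, 28, 30, 30, 30, 32, 30, 28]  (not all equal)
t=13: [56, 56, 61, 55, 56, 56, 58, 58, 58, 60, 58, 56]  (not all equal)
t=14: [77, 77, 72, 78, 77, 77, 75, 75, 75, 73, 75, 77]  (not all equal)
t=15: [38, 38, 43, 37, 38, 38, 40, 40, 40, 42, 40, 38]  (not all equal)
t=16: [76, 76, 81, 75, 76, 76, 78, 78, 78, 80, 78, 76]  (not all equal)
t=17: [37, 37, 32, 38, 37, 37, 35, 35, 35, 33, 35, 37]  (not all equal)
t=18: [71, 71, 66, 72, 71, 71, 69, 69, 69, 67, 69, 71]  (not all equal)
t=19: [50, 50, 55, 49, 50, 50, 52, 52, 52, 54, 52, 50]  (not all equal)
t=20: [89, 89, 84, 90, 89, 89, 87, 87, 87, 85, 87, 89]  (not all equal)

Answer: never
Key observation: The state at step 10 reappears at step 20 — the system is in a cycle of period 10 from step 10 on.  No step 0..20 is synchronized, and the cycle repeats forever, so no step up to 150 (or ever) has all oscillators equal.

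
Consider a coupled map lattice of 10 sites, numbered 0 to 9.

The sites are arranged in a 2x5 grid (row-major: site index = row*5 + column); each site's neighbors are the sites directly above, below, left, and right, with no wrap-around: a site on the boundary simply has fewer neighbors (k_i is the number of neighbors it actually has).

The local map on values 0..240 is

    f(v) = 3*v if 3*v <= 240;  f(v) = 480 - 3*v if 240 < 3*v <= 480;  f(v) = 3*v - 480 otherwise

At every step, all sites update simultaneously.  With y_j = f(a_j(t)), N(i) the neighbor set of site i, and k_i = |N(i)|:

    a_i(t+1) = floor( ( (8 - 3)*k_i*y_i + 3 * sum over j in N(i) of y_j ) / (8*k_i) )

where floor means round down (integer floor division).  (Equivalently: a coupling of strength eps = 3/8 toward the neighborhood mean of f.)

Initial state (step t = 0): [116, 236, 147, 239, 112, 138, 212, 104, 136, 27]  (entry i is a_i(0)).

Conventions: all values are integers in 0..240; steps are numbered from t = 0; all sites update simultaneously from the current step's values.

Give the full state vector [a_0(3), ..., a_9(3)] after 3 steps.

Simulating step by step:
t=0: [116, 236, 147, 239, 112, 138, 212, 104, 136, 27]
t=1: [137, 183, 103, 180, 149, 95, 155, 138, 105, 91]
t=2: [92, 75, 131, 83, 70, 137, 50, 85, 144, 166]
t=3: [182, 195, 139, 187, 177, 109, 158, 176, 89, 59]

Answer: [182, 195, 139, 187, 177, 109, 158, 176, 89, 59]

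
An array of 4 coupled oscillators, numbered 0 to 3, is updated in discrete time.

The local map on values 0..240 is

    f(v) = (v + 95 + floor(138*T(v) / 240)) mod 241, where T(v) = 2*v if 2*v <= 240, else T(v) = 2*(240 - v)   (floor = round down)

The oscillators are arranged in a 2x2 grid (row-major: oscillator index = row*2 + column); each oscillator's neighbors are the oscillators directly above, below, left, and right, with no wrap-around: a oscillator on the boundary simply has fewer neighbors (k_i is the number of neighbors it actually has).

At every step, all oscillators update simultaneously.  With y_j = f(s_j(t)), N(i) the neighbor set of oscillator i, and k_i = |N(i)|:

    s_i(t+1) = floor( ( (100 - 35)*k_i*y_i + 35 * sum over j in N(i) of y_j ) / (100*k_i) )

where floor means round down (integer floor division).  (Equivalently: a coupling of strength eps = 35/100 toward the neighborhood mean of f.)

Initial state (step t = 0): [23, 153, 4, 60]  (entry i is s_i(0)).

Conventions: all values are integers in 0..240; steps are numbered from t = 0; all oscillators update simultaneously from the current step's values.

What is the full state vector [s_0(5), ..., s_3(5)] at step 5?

Answer: [177, 169, 169, 161]

Derivation:
t=0: [23, 153, 4, 60]
t=1: [130, 133, 131, 182]
t=2: [110, 108, 108, 104]
t=3: [88, 85, 85, 80]
t=4: [40, 35, 35, 29]
t=5: [177, 169, 169, 161]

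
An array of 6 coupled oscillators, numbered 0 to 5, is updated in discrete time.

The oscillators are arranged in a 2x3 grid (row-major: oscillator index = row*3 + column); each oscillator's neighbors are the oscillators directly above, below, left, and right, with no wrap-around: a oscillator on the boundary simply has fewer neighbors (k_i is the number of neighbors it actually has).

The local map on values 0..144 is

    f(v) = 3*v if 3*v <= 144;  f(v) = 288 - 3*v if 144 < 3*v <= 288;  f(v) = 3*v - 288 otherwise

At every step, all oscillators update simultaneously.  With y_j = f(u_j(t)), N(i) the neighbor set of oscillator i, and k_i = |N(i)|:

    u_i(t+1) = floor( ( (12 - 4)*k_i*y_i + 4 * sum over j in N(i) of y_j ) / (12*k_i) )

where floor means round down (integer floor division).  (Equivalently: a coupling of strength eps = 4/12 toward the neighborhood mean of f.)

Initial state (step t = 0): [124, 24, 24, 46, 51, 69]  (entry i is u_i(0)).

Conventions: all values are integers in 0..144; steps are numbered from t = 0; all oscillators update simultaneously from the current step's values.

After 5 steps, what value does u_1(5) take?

Simulating step by step:
t=0: [124, 24, 24, 46, 51, 69]
t=1: [91, 80, 73, 128, 122, 88]
t=2: [34, 50, 58, 79, 70, 40]
t=3: [99, 124, 119, 64, 86, 112]
t=4: [36, 68, 68, 70, 45, 48]
t=5: [99, 92, 94, 92, 124, 132]

Answer: u_1(5) = 92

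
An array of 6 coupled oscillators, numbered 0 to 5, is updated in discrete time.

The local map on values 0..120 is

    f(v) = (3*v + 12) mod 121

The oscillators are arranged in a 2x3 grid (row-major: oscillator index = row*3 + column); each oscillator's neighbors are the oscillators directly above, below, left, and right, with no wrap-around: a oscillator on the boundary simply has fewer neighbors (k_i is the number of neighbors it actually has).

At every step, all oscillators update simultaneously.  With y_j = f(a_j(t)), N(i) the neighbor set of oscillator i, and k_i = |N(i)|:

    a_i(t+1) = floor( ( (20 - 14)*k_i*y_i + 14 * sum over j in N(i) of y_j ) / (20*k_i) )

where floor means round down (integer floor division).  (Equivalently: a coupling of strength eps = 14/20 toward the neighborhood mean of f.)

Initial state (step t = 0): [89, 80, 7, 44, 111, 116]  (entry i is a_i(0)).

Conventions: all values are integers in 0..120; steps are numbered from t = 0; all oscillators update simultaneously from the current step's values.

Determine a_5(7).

Answer: a_5(7) = 28

Derivation:
t=0: [89, 80, 7, 44, 111, 116]
t=1: [22, 43, 54, 55, 66, 83]
t=2: [50, 57, 29, 75, 48, 55]
t=3: [74, 59, 71, 61, 65, 63]
t=4: [83, 91, 83, 91, 77, 90]
t=5: [35, 22, 34, 19, 29, 19]
t=6: [86, 100, 85, 96, 80, 95]
t=7: [53, 35, 51, 30, 45, 28]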